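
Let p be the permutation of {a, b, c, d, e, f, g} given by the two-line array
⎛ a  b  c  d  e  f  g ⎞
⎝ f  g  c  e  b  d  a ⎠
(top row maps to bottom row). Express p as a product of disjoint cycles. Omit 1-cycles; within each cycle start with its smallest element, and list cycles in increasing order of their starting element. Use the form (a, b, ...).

(a, f, d, e, b, g)

Iterating p from a gives a → f → d → e → b → g → a; that is the 6-cycle (a, f, d, e, b, g).
Continuing from each remaining unvisited element yields (a, f, d, e, b, g).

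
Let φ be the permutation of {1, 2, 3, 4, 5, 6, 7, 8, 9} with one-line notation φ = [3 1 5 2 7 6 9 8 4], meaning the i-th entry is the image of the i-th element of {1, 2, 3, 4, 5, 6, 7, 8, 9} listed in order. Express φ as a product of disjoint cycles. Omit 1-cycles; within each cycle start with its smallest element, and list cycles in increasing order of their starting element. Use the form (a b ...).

From 1: 1 → 3 → 5 → 7 → 9 → 4 → 2 → 1, closing the cycle (1 3 5 7 9 4 2).
Continuing from each remaining unvisited element yields (1 3 5 7 9 4 2).

(1 3 5 7 9 4 2)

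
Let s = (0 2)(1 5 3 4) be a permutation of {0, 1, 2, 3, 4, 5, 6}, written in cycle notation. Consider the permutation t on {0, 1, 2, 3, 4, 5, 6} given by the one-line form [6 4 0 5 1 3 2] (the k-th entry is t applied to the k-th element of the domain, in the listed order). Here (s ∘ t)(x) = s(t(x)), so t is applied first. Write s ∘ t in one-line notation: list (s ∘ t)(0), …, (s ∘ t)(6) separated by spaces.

(s ∘ t)(x) = s(t(x)). Computing each image: s(t(0)) = s(6) = 6, s(t(1)) = s(4) = 1, s(t(2)) = s(0) = 2, s(t(3)) = s(5) = 3, s(t(4)) = s(1) = 5, s(t(5)) = s(3) = 4, s(t(6)) = s(2) = 0.
Hence s ∘ t = [6 1 2 3 5 4 0].

6 1 2 3 5 4 0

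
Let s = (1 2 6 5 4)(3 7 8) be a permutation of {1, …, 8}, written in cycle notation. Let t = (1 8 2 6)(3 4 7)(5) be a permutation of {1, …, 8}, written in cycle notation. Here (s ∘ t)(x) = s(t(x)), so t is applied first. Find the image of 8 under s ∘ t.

t(8) = 2, then s(2) = 6; composing gives (s ∘ t)(8) = 6.

6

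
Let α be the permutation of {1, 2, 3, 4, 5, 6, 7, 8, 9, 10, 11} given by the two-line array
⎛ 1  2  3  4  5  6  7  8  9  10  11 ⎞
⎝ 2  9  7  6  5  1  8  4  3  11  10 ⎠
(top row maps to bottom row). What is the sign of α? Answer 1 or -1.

1

In disjoint-cycle form the cycle lengths are 8, 2, 1.
A cycle of length ℓ contributes ℓ−1 transpositions, so α is a product of 7 + 1 = 8 transpositions — even.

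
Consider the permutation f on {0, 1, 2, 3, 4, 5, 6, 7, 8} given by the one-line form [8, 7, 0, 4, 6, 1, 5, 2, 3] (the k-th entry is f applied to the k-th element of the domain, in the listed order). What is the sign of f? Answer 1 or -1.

1

In disjoint-cycle form the cycle lengths are 9.
A cycle is odd iff its length is even; f has 0 even-length cycles, so sgn(f) = (−1)^0 and f is even.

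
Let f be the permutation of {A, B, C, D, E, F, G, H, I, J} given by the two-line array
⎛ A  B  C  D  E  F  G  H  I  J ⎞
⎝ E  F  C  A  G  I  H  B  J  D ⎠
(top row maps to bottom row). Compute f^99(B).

B

Tracing B → F → … returns to B after 9 steps, so B lies in a 9-cycle (A E G H B F I J D).
Since the cycle has length 9, f^99 acts on it the same as f^0 (99 mod 9 = 0).
So f^99(B) = B.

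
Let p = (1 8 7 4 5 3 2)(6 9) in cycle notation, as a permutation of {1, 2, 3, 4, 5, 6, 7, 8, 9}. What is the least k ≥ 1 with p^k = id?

The cycle type of p is (7, 2).
The order is lcm(7, 2) = 14.

14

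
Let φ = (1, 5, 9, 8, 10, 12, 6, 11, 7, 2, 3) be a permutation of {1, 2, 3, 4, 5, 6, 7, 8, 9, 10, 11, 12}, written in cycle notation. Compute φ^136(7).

7 lies in the 11-cycle (1, 5, 9, 8, 10, 12, 6, 11, 7, 2, 3).
Powers repeat with period 11 on this cycle, and 136 mod 11 = 4, so φ^136(7) = φ^4(7).
Stepping 4 places around the cycle: 7 → 2 → 3 → 1 → 5.

5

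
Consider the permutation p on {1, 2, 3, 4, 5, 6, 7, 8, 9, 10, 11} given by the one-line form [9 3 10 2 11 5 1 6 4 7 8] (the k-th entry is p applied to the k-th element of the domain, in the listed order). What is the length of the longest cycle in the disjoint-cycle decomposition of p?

7

Decomposing into disjoint cycles gives (1, 9, 4, 2, 3, 10, 7)(5, 11, 8, 6); the longest has length 7.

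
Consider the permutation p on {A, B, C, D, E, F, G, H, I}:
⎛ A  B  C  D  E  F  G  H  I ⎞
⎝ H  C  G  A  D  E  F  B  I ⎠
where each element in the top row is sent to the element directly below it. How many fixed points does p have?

1

The fixed points (elements with p(x) = x) are {I}, so there is 1.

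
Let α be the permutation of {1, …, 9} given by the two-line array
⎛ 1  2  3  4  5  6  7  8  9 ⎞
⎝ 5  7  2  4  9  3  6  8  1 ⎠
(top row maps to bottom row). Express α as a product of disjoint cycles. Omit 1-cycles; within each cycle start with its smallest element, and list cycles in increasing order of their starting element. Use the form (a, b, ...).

From 1: 1 → 5 → 9 → 1, closing the cycle (1, 5, 9).
Repeating from the next unused element and collecting all non-trivial cycles gives (1, 5, 9)(2, 7, 6, 3).

(1, 5, 9)(2, 7, 6, 3)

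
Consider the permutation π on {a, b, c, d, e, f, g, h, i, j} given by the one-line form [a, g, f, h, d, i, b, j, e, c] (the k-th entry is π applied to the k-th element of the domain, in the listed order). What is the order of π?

Writing π as disjoint cycles, the cycle lengths are 7, 2, 1.
The order of π is the least common multiple of its cycle lengths: lcm(7, 2) = 14.

14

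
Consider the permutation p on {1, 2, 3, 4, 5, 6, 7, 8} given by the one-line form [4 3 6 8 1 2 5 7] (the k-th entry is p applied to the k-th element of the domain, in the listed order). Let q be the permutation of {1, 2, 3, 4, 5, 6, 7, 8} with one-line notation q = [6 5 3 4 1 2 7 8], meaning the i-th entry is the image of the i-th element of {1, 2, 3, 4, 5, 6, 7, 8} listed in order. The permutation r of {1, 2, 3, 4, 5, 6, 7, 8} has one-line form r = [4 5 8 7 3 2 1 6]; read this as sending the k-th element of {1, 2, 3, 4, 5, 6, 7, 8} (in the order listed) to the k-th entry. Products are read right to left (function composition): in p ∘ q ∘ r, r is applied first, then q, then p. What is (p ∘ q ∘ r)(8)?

3

Chase 8: r(8) = 6; q(6) = 2; p(2) = 3. Hence (p ∘ q ∘ r)(8) = 3.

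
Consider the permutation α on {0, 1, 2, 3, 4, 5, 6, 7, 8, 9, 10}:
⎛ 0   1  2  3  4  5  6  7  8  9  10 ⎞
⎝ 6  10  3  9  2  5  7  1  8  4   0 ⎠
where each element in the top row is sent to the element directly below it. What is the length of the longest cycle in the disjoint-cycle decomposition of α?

5

Decomposing into disjoint cycles gives (0 6 7 1 10)(2 3 9 4); the longest has length 5.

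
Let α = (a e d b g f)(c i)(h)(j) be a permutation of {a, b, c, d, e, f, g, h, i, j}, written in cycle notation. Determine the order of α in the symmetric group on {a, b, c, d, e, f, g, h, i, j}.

6

The disjoint cycles have lengths 6, 2, 1, 1.
The order is lcm(6, 2) = 6.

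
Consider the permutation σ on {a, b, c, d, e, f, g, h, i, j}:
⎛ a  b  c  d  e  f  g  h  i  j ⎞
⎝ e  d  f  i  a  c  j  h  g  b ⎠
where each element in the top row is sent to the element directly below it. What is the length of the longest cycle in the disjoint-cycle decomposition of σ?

5

Decomposing into disjoint cycles gives (a e)(b d i g j)(c f); the longest has length 5.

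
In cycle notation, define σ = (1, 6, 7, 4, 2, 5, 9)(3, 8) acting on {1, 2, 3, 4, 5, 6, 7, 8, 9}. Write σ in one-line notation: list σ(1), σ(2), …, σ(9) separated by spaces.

6 5 8 2 9 7 4 3 1

Each element maps to the next entry in its cycle (wrapping to the front): 1↦6, 2↦5, 3↦8, 4↦2, 5↦9, 6↦7, 7↦4, 8↦3, 9↦1.
So the one-line form is 6 5 8 2 9 7 4 3 1.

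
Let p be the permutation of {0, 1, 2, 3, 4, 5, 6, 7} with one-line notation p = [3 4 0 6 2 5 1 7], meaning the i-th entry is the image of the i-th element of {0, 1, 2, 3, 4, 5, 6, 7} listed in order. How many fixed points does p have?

The fixed points (elements with p(x) = x) are {5, 7}, so there are 2.

2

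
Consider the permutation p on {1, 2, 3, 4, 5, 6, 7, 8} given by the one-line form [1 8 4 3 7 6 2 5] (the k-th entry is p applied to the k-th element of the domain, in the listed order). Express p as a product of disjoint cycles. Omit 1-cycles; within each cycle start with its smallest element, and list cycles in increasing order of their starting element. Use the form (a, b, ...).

Start at 2 and follow images: 2 → 8 → 5 → 7 → 2, giving the cycle (2, 8, 5, 7).
Continuing from each remaining unvisited element yields (2, 8, 5, 7)(3, 4).

(2, 8, 5, 7)(3, 4)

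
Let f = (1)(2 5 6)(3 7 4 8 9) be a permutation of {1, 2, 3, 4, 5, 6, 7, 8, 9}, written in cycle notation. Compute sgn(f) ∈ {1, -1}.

1

The cycle lengths are 5, 3, 1.
A cycle is odd iff its length is even; f has 0 even-length cycles, so sgn(f) = (−1)^0 and f is even.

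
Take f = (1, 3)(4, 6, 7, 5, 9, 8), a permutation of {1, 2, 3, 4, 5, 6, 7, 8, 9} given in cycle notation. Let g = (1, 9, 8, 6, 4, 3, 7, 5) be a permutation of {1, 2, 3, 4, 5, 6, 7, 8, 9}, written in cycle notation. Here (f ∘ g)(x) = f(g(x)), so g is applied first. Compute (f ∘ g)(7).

9

(f ∘ g)(7) = f(g(7)). g(7) = 5, then f(5) = 9. So (f ∘ g)(7) = 9.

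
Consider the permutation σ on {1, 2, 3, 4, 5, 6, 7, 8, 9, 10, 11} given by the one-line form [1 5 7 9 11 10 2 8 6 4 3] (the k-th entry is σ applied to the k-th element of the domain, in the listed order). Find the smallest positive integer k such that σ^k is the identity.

20

Decomposing into disjoint cycles gives cycle lengths 5, 4, 1, 1.
The order is lcm(5, 4) = 20.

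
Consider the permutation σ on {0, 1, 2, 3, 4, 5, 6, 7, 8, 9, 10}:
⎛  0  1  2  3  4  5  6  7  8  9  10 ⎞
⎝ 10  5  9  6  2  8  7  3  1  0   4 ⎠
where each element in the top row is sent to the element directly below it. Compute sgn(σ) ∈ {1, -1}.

1

In disjoint-cycle form the cycle lengths are 5, 3, 3.
A cycle of length ℓ contributes ℓ−1 transpositions, so σ is a product of 4 + 2 + 2 = 8 transpositions — even.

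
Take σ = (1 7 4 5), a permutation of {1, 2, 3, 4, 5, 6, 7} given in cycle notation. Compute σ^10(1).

4

1 lies in the 4-cycle (1 7 4 5).
Powers repeat with period 4 on this cycle, and 10 mod 4 = 2, so σ^10(1) = σ^2(1).
Advancing 2 steps from 1: 1 → 7 → 4.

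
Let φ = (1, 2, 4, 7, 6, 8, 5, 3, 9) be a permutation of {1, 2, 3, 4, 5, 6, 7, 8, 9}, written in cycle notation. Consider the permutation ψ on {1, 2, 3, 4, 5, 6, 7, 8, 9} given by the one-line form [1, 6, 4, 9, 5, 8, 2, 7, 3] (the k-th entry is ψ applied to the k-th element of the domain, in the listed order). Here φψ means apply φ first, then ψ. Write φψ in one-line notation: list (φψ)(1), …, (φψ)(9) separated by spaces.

(φψ)(x) = ψ(φ(x)). Computing each image: ψ(φ(1)) = ψ(2) = 6, ψ(φ(2)) = ψ(4) = 9, ψ(φ(3)) = ψ(9) = 3, ψ(φ(4)) = ψ(7) = 2, ψ(φ(5)) = ψ(3) = 4, ψ(φ(6)) = ψ(8) = 7, ψ(φ(7)) = ψ(6) = 8, ψ(φ(8)) = ψ(5) = 5, ψ(φ(9)) = ψ(1) = 1.
Hence φψ = [6 9 3 2 4 7 8 5 1].

6 9 3 2 4 7 8 5 1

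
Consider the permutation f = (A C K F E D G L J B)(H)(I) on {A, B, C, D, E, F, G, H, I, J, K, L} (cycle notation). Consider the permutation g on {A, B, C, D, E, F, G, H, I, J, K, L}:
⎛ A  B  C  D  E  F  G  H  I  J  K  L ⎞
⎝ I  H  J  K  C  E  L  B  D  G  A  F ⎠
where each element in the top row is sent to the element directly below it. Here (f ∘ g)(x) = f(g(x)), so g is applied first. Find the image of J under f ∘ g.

L

g(J) = G, then f(G) = L; composing gives (f ∘ g)(J) = L.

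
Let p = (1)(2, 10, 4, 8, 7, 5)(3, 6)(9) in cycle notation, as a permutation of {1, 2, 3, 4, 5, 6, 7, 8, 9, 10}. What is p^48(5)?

5 lies in the 6-cycle (2, 10, 4, 8, 7, 5).
Since the cycle has length 6, p^48 acts on it the same as p^0 (48 mod 6 = 0).
So p^48(5) = 5.

5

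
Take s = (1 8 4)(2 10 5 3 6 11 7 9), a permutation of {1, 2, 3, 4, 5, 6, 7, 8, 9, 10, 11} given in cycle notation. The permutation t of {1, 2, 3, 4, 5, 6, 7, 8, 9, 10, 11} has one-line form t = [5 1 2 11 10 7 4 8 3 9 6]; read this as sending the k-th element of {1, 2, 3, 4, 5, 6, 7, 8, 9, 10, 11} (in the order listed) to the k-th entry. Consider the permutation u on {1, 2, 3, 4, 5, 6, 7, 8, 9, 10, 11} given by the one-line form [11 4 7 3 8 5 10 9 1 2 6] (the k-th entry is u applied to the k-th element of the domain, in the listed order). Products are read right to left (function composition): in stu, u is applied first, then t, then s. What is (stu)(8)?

6

Apply the permutations in order: u(8) = 9, then t(9) = 3, then s(3) = 6. So (stu)(8) = 6.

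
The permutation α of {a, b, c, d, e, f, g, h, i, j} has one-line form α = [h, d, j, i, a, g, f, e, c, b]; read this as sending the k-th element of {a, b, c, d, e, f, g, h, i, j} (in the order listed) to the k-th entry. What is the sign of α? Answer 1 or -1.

-1

In disjoint-cycle form the cycle lengths are 5, 3, 2.
A cycle is odd iff its length is even; α has 1 even-length cycle, so sgn(α) = (−1)^1 and α is odd.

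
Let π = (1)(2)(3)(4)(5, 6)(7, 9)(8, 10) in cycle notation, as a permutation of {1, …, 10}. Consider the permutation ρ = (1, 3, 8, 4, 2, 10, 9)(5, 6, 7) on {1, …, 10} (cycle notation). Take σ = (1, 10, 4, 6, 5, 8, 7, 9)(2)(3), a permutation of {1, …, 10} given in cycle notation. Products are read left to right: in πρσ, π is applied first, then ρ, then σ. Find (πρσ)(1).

(πρσ)(1) = σ(ρ(π(1))). π(1) = 1, then ρ(1) = 3, then σ(3) = 3, so the result is 3.

3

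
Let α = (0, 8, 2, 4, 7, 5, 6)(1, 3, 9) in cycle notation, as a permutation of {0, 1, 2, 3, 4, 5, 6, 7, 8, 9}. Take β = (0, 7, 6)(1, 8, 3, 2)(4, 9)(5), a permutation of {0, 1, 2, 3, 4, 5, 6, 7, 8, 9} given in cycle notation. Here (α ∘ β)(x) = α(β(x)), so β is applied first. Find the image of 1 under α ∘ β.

2

(α ∘ β)(1) = α(β(1)). β(1) = 8, then α(8) = 2. So (α ∘ β)(1) = 2.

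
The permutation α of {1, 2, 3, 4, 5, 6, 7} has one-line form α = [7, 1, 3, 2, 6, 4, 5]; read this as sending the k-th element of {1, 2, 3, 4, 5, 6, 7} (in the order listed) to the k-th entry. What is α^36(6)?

Tracing 6 → 4 → … returns to 6 after 6 steps, so 6 lies in a 6-cycle (1 7 5 6 4 2).
Since the cycle has length 6, α^36 acts on it the same as α^0 (36 mod 6 = 0).
So α^36(6) = 6.

6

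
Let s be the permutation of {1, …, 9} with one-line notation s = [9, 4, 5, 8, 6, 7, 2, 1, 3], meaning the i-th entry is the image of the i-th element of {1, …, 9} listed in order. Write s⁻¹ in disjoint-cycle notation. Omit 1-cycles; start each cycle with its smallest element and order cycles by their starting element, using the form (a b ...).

(1 8 4 2 7 6 5 3 9)

First write s in disjoint cycles: (1 9 3 5 6 7 2 4 8).
Reversing each cycle (and rotating so the smallest element leads) gives s⁻¹ = (1 8 4 2 7 6 5 3 9).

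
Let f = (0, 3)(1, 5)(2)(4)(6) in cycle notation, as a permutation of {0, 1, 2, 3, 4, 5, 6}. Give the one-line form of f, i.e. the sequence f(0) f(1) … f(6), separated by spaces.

Image by image: 0↦3, 1↦5, 2↦2, 3↦0, 4↦4, 5↦1, 6↦6.
So the one-line form is 3 5 2 0 4 1 6.

3 5 2 0 4 1 6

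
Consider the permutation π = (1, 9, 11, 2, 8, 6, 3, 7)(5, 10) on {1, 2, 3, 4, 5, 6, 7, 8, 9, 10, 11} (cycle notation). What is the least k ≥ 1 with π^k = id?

8

The disjoint cycles have lengths 8, 2, 1.
Since disjoint cycles commute, ord(π) = lcm(8, 2) = 8.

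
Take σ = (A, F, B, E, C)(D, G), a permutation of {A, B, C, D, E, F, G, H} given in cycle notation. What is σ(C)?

A

C appears in (A, F, B, E, C); the next entry (wrapping around) is A.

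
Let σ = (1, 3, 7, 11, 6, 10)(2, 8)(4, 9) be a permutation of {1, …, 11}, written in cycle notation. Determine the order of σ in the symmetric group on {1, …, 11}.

6

The disjoint cycles have lengths 6, 2, 2, 1.
The order is lcm(6, 2, 2) = 6.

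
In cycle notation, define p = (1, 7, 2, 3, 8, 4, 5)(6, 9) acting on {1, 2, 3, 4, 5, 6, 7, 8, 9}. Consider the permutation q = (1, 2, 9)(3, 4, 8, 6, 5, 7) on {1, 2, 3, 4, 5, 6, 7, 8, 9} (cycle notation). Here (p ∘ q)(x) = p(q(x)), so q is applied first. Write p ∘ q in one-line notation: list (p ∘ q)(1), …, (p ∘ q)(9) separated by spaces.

3 6 5 4 2 1 8 9 7

(p ∘ q)(x) = p(q(x)). Computing each image: p(q(1)) = p(2) = 3, p(q(2)) = p(9) = 6, p(q(3)) = p(4) = 5, p(q(4)) = p(8) = 4, p(q(5)) = p(7) = 2, p(q(6)) = p(5) = 1, p(q(7)) = p(3) = 8, p(q(8)) = p(6) = 9, p(q(9)) = p(1) = 7.
Hence p ∘ q = [3 6 5 4 2 1 8 9 7].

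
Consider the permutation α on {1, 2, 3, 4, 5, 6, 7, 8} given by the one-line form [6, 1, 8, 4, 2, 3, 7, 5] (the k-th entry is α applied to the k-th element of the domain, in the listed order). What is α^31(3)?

8

Tracing 3 → 8 → … returns to 3 after 6 steps, so 3 lies in a 6-cycle (1, 6, 3, 8, 5, 2).
Since the cycle has length 6, α^31 acts on it the same as α^1 (31 mod 6 = 1).
Advancing 1 step from 3: 3 → 8.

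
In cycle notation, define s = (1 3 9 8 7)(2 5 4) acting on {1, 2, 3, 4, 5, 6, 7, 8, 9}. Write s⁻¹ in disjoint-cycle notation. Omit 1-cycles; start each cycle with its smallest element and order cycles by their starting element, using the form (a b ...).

The inverse reverses each cycle.
Reversing each cycle of s and rotating so the smallest element leads gives (1 7 8 9 3)(2 4 5).

(1 7 8 9 3)(2 4 5)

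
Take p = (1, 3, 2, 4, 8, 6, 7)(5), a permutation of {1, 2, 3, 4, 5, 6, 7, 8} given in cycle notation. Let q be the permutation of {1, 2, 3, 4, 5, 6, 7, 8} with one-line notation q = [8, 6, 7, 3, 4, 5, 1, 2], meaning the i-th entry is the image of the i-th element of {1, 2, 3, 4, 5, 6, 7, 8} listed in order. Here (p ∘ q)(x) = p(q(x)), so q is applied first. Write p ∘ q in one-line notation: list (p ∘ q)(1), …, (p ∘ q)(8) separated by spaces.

6 7 1 2 8 5 3 4

(p ∘ q)(x) = p(q(x)). Computing each image: p(q(1)) = p(8) = 6, p(q(2)) = p(6) = 7, p(q(3)) = p(7) = 1, p(q(4)) = p(3) = 2, p(q(5)) = p(4) = 8, p(q(6)) = p(5) = 5, p(q(7)) = p(1) = 3, p(q(8)) = p(2) = 4.
Hence p ∘ q = [6 7 1 2 8 5 3 4].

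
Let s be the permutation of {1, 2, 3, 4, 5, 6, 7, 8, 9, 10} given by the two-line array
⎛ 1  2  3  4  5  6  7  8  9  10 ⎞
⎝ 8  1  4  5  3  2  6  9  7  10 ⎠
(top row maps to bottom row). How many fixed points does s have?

The fixed points (elements with s(x) = x) are {10}, so there is 1.

1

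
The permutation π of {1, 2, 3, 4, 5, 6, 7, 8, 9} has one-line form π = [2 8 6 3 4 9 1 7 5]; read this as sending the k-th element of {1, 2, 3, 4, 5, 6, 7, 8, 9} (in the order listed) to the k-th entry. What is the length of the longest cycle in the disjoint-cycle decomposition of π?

5

Decomposing into disjoint cycles gives (1 2 8 7)(3 6 9 5 4); the longest has length 5.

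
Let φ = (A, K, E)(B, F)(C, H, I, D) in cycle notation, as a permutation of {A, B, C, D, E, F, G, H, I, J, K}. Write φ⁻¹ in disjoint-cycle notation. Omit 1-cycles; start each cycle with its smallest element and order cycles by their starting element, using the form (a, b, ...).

(A, E, K)(B, F)(C, D, I, H)

The inverse reverses each cycle.
Reversing each cycle of φ and rotating so the smallest element leads gives (A, E, K)(B, F)(C, D, I, H).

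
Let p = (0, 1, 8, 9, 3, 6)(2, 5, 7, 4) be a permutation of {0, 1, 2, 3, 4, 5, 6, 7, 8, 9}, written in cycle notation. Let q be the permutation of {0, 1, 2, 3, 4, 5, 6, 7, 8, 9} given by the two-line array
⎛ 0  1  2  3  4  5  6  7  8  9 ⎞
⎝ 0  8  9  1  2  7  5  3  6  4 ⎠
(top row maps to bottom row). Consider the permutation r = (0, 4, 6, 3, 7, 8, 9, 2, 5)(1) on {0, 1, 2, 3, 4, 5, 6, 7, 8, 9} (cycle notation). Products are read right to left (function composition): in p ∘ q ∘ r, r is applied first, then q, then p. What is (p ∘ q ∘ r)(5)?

1

Apply the permutations in order: r(5) = 0, then q(0) = 0, then p(0) = 1. So (p ∘ q ∘ r)(5) = 1.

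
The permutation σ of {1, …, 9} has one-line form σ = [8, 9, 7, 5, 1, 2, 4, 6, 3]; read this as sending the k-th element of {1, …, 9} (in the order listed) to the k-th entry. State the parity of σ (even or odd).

In disjoint-cycle form the cycle lengths are 9.
A cycle of length ℓ contributes ℓ−1 transpositions, so σ is a product of 8 transpositions — even.

even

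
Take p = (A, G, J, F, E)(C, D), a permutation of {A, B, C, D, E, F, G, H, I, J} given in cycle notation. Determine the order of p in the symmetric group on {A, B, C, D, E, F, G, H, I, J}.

The cycle type of p is (5, 2, 1, 1, 1).
The order is lcm(5, 2) = 10.

10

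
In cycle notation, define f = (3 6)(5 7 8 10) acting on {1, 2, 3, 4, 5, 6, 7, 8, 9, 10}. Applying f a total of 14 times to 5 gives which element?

5 lies in the 4-cycle (5 7 8 10).
On a 4-cycle, f^4 is the identity, so f^14 = f^2 there (14 ≡ 2 mod 4).
Advancing 2 steps from 5: 5 → 7 → 8.

8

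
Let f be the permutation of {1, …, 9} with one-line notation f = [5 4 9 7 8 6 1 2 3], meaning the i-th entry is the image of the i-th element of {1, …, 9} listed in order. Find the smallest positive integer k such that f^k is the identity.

Writing f as disjoint cycles, the cycle lengths are 6, 2, 1.
The order is lcm(6, 2) = 6.

6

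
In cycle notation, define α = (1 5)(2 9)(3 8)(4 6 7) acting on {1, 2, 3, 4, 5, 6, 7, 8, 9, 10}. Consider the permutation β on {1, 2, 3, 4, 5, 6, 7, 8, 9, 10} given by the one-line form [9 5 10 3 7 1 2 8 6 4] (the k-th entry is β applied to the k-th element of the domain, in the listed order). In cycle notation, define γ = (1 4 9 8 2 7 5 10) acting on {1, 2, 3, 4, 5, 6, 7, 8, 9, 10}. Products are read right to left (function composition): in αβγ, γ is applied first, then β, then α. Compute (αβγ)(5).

Chase 5: γ(5) = 10; β(10) = 4; α(4) = 6. Hence (αβγ)(5) = 6.

6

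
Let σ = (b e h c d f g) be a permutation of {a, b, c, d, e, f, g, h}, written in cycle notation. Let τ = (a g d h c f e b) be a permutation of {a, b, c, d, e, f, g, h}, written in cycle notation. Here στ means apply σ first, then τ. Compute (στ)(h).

σ(h) = c, then τ(c) = f; composing gives (στ)(h) = f.

f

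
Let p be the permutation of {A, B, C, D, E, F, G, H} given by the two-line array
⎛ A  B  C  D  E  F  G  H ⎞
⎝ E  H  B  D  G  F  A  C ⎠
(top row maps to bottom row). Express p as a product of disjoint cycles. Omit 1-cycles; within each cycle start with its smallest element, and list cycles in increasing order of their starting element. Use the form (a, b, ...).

(A, E, G)(B, H, C)

Iterating p from A gives A → E → G → A; that is the 3-cycle (A, E, G).
Continuing from each remaining unvisited element yields (A, E, G)(B, H, C).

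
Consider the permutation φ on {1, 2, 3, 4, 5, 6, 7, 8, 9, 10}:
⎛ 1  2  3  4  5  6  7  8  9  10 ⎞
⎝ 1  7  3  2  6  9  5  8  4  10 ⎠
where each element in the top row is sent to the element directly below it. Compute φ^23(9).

Tracing 9 → 4 → … returns to 9 after 6 steps, so 9 lies in a 6-cycle (2, 7, 5, 6, 9, 4).
On a 6-cycle, φ^6 is the identity, so φ^23 = φ^5 there (23 ≡ 5 mod 6).
Advancing 5 steps from 9: 9 → 4 → 2 → 7 → 5 → 6.

6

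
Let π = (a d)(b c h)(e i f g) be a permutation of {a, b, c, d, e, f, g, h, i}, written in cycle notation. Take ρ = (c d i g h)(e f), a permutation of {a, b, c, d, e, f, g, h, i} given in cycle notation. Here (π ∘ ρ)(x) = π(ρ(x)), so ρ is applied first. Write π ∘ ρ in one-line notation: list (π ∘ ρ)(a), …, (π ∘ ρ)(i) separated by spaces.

For each element, apply ρ then π: a → a → d; b → b → c; c → d → a; d → i → f; e → f → g; f → e → i; g → h → b; h → c → h; i → g → e.
So π ∘ ρ in one-line form is d c a f g i b h e.

d c a f g i b h e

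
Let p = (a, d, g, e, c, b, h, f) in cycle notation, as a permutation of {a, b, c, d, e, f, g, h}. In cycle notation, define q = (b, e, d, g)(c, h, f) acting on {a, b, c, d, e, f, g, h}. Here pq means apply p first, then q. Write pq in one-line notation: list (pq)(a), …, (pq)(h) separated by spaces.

(pq)(x) = q(p(x)). Computing each image: q(p(a)) = q(d) = g, q(p(b)) = q(h) = f, q(p(c)) = q(b) = e, q(p(d)) = q(g) = b, q(p(e)) = q(c) = h, q(p(f)) = q(a) = a, q(p(g)) = q(e) = d, q(p(h)) = q(f) = c.
Hence pq = [g f e b h a d c].

g f e b h a d c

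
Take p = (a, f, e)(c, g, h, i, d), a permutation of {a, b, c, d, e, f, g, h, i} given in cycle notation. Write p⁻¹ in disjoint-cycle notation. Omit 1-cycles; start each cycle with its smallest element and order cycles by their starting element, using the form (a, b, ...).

Inverting a permutation written in cycle notation just reverses the order within every cycle.
After reversing and putting each cycle's least element first, p⁻¹ = (a, e, f)(c, d, i, h, g).

(a, e, f)(c, d, i, h, g)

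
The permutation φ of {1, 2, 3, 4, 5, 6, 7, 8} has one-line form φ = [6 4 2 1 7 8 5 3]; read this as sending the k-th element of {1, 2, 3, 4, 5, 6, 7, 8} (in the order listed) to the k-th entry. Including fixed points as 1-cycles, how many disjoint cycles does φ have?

The cycle decomposition is (1, 6, 8, 3, 2, 4)(5, 7), which has 2 cycles (counting 1-cycles).

2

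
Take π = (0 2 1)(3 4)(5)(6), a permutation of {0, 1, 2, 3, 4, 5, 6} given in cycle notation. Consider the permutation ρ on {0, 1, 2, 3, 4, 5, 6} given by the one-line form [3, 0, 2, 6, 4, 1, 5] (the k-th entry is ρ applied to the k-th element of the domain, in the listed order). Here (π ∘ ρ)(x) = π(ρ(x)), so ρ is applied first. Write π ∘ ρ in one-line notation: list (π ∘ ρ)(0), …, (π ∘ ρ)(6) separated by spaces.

4 2 1 6 3 0 5

For each element, apply ρ then π: 0 → 3 → 4; 1 → 0 → 2; 2 → 2 → 1; 3 → 6 → 6; 4 → 4 → 3; 5 → 1 → 0; 6 → 5 → 5.
Collecting the images, π ∘ ρ = [4 2 1 6 3 0 5].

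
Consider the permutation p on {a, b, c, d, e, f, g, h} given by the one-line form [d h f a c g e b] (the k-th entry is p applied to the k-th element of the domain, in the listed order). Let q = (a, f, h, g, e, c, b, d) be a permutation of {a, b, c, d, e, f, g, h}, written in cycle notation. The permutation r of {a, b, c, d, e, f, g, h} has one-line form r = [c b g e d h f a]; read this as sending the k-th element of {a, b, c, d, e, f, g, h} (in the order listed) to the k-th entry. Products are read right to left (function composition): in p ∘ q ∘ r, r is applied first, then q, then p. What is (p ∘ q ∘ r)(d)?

(p ∘ q ∘ r)(d) = p(q(r(d))). r(d) = e, then q(e) = c, then p(c) = f, so the result is f.

f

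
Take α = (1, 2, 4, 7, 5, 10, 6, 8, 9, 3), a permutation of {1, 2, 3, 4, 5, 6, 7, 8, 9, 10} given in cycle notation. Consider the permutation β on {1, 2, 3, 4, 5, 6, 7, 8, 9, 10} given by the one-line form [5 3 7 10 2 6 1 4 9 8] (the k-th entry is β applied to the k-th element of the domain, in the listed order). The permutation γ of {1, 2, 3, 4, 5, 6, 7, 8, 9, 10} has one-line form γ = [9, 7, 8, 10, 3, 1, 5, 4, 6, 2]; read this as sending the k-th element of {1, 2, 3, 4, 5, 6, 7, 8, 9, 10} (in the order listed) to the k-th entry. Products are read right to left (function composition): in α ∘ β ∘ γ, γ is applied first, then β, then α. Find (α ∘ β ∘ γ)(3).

7

Apply the permutations in order: γ(3) = 8, then β(8) = 4, then α(4) = 7. So (α ∘ β ∘ γ)(3) = 7.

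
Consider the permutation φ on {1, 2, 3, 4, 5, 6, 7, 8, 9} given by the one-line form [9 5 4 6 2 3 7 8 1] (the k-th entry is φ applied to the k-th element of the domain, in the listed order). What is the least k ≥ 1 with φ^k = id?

6

Decomposing into disjoint cycles gives cycle lengths 3, 2, 2, 1, 1.
The order of φ is the least common multiple of its cycle lengths: lcm(3, 2, 2) = 6.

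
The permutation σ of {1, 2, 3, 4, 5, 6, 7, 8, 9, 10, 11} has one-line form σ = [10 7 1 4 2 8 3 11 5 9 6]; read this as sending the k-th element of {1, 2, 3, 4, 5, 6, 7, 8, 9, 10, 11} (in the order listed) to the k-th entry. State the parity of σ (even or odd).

even

In disjoint-cycle form the cycle lengths are 7, 3, 1.
A cycle is odd iff its length is even; σ has 0 even-length cycles, so sgn(σ) = (−1)^0 and σ is even.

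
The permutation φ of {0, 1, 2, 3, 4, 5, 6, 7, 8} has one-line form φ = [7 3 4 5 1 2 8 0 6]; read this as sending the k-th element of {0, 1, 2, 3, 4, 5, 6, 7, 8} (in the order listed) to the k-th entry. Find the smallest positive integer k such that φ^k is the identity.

10

Writing φ as disjoint cycles, the cycle lengths are 5, 2, 2.
Since disjoint cycles commute, ord(φ) = lcm(5, 2, 2) = 10.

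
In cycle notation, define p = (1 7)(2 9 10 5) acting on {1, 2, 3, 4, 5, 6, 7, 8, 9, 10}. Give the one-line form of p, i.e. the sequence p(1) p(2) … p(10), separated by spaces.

7 9 3 4 2 6 1 8 10 5

Image by image: 1↦7, 2↦9, 3↦3, 4↦4, 5↦2, 6↦6, 7↦1, 8↦8, 9↦10, 10↦5.
So the one-line form is 7 9 3 4 2 6 1 8 10 5.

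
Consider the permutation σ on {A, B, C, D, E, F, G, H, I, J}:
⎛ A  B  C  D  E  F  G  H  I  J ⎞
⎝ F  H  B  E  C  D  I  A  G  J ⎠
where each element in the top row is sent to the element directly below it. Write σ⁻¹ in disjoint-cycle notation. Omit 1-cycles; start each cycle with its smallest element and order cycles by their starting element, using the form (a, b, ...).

(A, H, B, C, E, D, F)(G, I)

First write σ in disjoint cycles: (A, F, D, E, C, B, H)(G, I).
Reversing each cycle (and rotating so the smallest element leads) gives σ⁻¹ = (A, H, B, C, E, D, F)(G, I).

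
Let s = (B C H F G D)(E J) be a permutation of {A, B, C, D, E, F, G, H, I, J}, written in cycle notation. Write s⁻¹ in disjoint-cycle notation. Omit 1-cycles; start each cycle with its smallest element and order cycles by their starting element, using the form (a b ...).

(B D G F H C)(E J)

The inverse reverses each cycle.
After reversing and putting each cycle's least element first, s⁻¹ = (B D G F H C)(E J).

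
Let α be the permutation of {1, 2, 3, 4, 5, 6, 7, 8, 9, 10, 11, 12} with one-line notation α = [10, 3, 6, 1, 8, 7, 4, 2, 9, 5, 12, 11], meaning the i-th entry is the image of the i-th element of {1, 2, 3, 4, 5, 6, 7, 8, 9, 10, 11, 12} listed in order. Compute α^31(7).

5

Tracing 7 → 4 → … returns to 7 after 9 steps, so 7 lies in a 9-cycle (1 10 5 8 2 3 6 7 4).
Powers repeat with period 9 on this cycle, and 31 mod 9 = 4, so α^31(7) = α^4(7).
Stepping 4 places around the cycle: 7 → 4 → 1 → 10 → 5.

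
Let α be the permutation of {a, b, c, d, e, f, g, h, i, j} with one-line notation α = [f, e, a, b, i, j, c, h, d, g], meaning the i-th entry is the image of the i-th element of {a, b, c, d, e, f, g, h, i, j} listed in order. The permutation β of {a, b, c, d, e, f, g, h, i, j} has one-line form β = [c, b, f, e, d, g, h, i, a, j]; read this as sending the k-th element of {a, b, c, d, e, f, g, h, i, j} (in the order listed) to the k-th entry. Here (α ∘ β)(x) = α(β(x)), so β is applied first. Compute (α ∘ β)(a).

First apply β: β(a) = c, then α(c) = a. Thus (α ∘ β)(a) = a.

a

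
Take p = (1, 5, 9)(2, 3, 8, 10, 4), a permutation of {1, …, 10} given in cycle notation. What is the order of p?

The cycle type of p is (5, 3, 1, 1).
The order of p is the least common multiple of its cycle lengths: lcm(5, 3) = 15.

15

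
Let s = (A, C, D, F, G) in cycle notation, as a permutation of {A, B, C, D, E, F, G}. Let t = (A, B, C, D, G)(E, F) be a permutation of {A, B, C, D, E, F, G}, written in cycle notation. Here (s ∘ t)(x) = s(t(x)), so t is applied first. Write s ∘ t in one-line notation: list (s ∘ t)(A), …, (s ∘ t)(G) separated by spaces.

B D F A G E C

(s ∘ t)(x) = s(t(x)). Computing each image: s(t(A)) = s(B) = B, s(t(B)) = s(C) = D, s(t(C)) = s(D) = F, s(t(D)) = s(G) = A, s(t(E)) = s(F) = G, s(t(F)) = s(E) = E, s(t(G)) = s(A) = C.
Hence s ∘ t = [B D F A G E C].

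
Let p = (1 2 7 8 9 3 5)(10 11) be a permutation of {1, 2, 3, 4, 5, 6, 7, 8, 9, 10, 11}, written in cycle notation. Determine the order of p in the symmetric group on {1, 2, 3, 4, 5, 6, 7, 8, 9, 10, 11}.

The cycle type of p is (7, 2, 1, 1).
The order is lcm(7, 2) = 14.

14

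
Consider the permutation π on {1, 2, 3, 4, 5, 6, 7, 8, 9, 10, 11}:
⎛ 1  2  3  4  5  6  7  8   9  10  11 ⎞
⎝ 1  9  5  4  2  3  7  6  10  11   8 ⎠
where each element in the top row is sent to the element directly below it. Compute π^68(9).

6

Tracing 9 → 10 → … returns to 9 after 8 steps, so 9 lies in an 8-cycle (2, 9, 10, 11, 8, 6, 3, 5).
Powers repeat with period 8 on this cycle, and 68 mod 8 = 4, so π^68(9) = π^4(9).
Stepping 4 places around the cycle: 9 → 10 → 11 → 8 → 6.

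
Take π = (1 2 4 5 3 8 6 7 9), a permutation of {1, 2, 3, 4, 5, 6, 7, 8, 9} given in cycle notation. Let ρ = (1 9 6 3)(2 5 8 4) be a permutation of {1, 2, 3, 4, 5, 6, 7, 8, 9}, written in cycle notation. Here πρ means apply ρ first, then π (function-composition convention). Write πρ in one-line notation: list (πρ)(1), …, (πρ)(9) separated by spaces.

For each element, apply ρ then π: 1 → 9 → 1; 2 → 5 → 3; 3 → 1 → 2; 4 → 2 → 4; 5 → 8 → 6; 6 → 3 → 8; 7 → 7 → 9; 8 → 4 → 5; 9 → 6 → 7.
Collecting the images, πρ = [1 3 2 4 6 8 9 5 7].

1 3 2 4 6 8 9 5 7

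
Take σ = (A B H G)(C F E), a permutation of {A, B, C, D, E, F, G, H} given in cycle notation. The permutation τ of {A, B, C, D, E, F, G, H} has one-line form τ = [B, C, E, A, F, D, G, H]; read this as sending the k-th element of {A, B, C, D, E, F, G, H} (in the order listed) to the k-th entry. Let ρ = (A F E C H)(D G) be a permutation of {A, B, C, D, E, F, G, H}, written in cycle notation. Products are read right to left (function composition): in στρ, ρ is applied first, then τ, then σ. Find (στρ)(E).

Apply the permutations in order: ρ(E) = C, then τ(C) = E, then σ(E) = C. So (στρ)(E) = C.

C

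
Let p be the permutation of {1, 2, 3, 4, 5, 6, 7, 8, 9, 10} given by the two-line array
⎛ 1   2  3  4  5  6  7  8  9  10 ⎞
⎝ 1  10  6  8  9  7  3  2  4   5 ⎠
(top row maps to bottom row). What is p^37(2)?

Tracing 2 → 10 → … returns to 2 after 6 steps, so 2 lies in a 6-cycle (2 10 5 9 4 8).
Powers repeat with period 6 on this cycle, and 37 mod 6 = 1, so p^37(2) = p^1(2).
Advancing 1 step from 2: 2 → 10.

10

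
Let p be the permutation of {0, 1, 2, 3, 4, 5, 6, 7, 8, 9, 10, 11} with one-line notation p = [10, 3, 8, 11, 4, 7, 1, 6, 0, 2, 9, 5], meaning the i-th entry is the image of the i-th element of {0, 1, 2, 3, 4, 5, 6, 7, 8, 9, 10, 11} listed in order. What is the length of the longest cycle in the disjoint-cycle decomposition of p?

Decomposing into disjoint cycles gives (0, 10, 9, 2, 8)(1, 3, 11, 5, 7, 6); the longest has length 6.

6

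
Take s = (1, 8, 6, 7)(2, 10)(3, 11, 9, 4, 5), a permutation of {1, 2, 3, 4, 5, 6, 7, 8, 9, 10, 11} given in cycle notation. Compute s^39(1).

1 lies in the 4-cycle (1, 8, 6, 7).
Powers repeat with period 4 on this cycle, and 39 mod 4 = 3, so s^39(1) = s^3(1).
Stepping 3 places around the cycle: 1 → 8 → 6 → 7.

7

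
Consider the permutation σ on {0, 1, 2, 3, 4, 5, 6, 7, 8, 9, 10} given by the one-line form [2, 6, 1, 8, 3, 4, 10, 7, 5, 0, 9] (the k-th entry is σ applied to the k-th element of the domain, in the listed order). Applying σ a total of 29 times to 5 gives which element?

4

Tracing 5 → 4 → … returns to 5 after 4 steps, so 5 lies in a 4-cycle (3, 8, 5, 4).
Powers repeat with period 4 on this cycle, and 29 mod 4 = 1, so σ^29(5) = σ^1(5).
Stepping 1 place around the cycle: 5 → 4.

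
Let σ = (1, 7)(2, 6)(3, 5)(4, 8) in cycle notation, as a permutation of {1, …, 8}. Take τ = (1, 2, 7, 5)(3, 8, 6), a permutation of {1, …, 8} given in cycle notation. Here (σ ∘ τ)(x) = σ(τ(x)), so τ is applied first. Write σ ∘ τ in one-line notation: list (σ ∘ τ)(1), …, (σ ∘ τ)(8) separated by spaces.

(σ ∘ τ)(x) = σ(τ(x)). Computing each image: σ(τ(1)) = σ(2) = 6, σ(τ(2)) = σ(7) = 1, σ(τ(3)) = σ(8) = 4, σ(τ(4)) = σ(4) = 8, σ(τ(5)) = σ(1) = 7, σ(τ(6)) = σ(3) = 5, σ(τ(7)) = σ(5) = 3, σ(τ(8)) = σ(6) = 2.
Hence σ ∘ τ = [6 1 4 8 7 5 3 2].

6 1 4 8 7 5 3 2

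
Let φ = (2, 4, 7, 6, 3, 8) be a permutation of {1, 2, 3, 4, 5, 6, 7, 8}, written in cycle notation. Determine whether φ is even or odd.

odd

The cycle lengths are 6, 1, 1.
A cycle of length ℓ contributes ℓ−1 transpositions, so φ is a product of 5 transpositions — odd.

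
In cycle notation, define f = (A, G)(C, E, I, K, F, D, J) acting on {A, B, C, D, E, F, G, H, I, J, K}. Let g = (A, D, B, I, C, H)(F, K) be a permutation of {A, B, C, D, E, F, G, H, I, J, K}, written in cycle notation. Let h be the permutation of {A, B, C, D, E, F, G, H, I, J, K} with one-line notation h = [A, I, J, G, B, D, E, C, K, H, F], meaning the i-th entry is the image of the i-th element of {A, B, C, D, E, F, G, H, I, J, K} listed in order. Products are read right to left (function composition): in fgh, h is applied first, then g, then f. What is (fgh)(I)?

(fgh)(I) = f(g(h(I))). h(I) = K, then g(K) = F, then f(F) = D, so the result is D.

D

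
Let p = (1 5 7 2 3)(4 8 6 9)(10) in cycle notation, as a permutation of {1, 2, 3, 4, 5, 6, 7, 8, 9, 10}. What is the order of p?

The disjoint cycles have lengths 5, 4, 1.
The order of p is the least common multiple of its cycle lengths: lcm(5, 4) = 20.

20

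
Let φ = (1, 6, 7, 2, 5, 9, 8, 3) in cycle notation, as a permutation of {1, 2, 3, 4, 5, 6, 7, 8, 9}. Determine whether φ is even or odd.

odd

The cycle lengths are 8, 1.
A cycle is odd iff its length is even; φ has 1 even-length cycle, so sgn(φ) = (−1)^1 and φ is odd.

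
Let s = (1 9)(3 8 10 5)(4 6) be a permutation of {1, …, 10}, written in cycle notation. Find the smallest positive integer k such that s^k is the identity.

4

The disjoint cycles have lengths 4, 2, 2, 1, 1.
The order of s is the least common multiple of its cycle lengths: lcm(4, 2, 2) = 4.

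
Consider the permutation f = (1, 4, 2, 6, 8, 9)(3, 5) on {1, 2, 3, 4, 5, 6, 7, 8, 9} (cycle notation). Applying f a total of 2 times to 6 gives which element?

6 lies in the 6-cycle (1, 4, 2, 6, 8, 9).
Advancing 2 steps from 6: 6 → 8 → 9.

9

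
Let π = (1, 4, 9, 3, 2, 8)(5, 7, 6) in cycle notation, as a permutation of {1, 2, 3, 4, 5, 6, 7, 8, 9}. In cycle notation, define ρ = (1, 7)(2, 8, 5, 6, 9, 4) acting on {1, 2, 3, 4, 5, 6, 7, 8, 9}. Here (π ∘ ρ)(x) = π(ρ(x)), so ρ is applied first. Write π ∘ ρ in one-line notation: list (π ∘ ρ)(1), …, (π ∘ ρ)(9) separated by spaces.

(π ∘ ρ)(x) = π(ρ(x)). Computing each image: π(ρ(1)) = π(7) = 6, π(ρ(2)) = π(8) = 1, π(ρ(3)) = π(3) = 2, π(ρ(4)) = π(2) = 8, π(ρ(5)) = π(6) = 5, π(ρ(6)) = π(9) = 3, π(ρ(7)) = π(1) = 4, π(ρ(8)) = π(5) = 7, π(ρ(9)) = π(4) = 9.
Hence π ∘ ρ = [6 1 2 8 5 3 4 7 9].

6 1 2 8 5 3 4 7 9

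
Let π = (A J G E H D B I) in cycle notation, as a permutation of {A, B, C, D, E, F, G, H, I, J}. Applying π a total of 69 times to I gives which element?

I lies in the 8-cycle (A J G E H D B I).
Powers repeat with period 8 on this cycle, and 69 mod 8 = 5, so π^69(I) = π^5(I).
Stepping 5 places around the cycle: I → A → J → G → E → H.

H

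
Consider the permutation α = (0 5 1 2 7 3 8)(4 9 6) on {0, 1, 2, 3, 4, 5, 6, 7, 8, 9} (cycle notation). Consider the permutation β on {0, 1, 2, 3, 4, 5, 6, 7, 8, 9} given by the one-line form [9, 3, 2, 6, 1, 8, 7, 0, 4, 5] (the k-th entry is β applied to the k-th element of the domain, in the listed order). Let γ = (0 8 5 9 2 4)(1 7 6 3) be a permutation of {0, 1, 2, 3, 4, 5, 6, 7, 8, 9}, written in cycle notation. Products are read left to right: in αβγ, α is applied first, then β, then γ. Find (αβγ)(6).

Apply the permutations in order: α(6) = 4, then β(4) = 1, then γ(1) = 7. So (αβγ)(6) = 7.

7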